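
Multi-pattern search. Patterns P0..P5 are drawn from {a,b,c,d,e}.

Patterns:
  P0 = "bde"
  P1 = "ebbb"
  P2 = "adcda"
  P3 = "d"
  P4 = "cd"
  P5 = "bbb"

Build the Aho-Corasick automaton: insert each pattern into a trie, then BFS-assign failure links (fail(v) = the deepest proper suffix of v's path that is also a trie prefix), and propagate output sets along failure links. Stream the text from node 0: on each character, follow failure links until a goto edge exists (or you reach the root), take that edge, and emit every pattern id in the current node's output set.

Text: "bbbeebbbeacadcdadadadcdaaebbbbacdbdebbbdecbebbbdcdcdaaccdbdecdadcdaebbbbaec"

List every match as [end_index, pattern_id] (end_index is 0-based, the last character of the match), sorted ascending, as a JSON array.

Build:
Trie (insert patterns):
  n0 'ε': a→8 b→1 c→14 d→13 e→4
  n1 'b': b→16 d→2
  n2 'bd': e→3
  n3 'bde': ·  [P0 ends]
  n4 'e': b→5
  n5 'eb': b→6
  n6 'ebb': b→7
  n7 'ebbb': ·  [P1 ends]
  n8 'a': d→9
  n9 'ad': c→10
  n10 'adc': d→11
  n11 'adcd': a→12
  n12 'adcda': ·  [P2 ends]
  n13 'd': ·  [P3 ends]
  n14 'c': d→15
  n15 'cd': ·  [P4 ends]
  n16 'bb': b→17
  n17 'bbb': ·  [P5 ends]

Failure links (BFS by depth):
  n1('b'): parent n0 fail=0; on 'b' 0 → fail=0;  out ∅∪∅=∅
  n4('e'): parent n0 fail=0; on 'e' 0 → fail=0;  out ∅∪∅=∅
  n8('a'): parent n0 fail=0; on 'a' 0 → fail=0;  out ∅∪∅=∅
  n13('d'): parent n0 fail=0; on 'd' 0 → fail=0;  out {3}∪∅={3}
  n14('c'): parent n0 fail=0; on 'c' 0 → fail=0;  out ∅∪∅=∅
  n2('bd'): parent n1 fail=0; on 'd' 0 → fail=13;  out ∅∪{3}={3}
  n5('eb'): parent n4 fail=0; on 'b' 0 → fail=1;  out ∅∪∅=∅
  n9('ad'): parent n8 fail=0; on 'd' 0 → fail=13;  out ∅∪{3}={3}
  n15('cd'): parent n14 fail=0; on 'd' 0 → fail=13;  out {4}∪{3}={3,4}
  n16('bb'): parent n1 fail=0; on 'b' 0 → fail=1;  out ∅∪∅=∅
  n3('bde'): parent n2 fail=13; on 'e' 13→0 → fail=4;  out {0}∪∅={0}
  n6('ebb'): parent n5 fail=1; on 'b' 1 → fail=16;  out ∅∪∅=∅
  n10('adc'): parent n9 fail=13; on 'c' 13→0 → fail=14;  out ∅∪∅=∅
  n17('bbb'): parent n16 fail=1; on 'b' 1 → fail=16;  out {5}∪∅={5}
  n7('ebbb'): parent n6 fail=16; on 'b' 16 → fail=17;  out {1}∪{5}={1,5}
  n11('adcd'): parent n10 fail=14; on 'd' 14 → fail=15;  out ∅∪{3,4}={3,4}
  n12('adcda'): parent n11 fail=15; on 'a' 15→13→0 → fail=8;  out {2}∪∅={2}

Run:
pos 0 'b': at 1
pos 1 'b': at 16
pos 2 'b': at 17  → match P5@[0:2]
pos 3 'e': at 4 (via fail)
pos 4 'e': at 4 (via fail)
pos 5 'b': at 5
pos 6 'b': at 6
pos 7 'b': at 7  → match P1@[4:7],P5@[5:7]
pos 8 'e': at 4 (via fail)
pos 9 'a': at 8 (via fail)
pos 10 'c': at 14 (via fail)
pos 11 'a': at 8 (via fail)
pos 12 'd': at 9  → match P3@[12:12]
pos 13 'c': at 10
pos 14 'd': at 11  → match P3@[14:14],P4@[13:14]
pos 15 'a': at 12  → match P2@[11:15]
pos 16 'd': at 9 (via fail)  → match P3@[16:16]
pos 17 'a': at 8 (via fail)
pos 18 'd': at 9  → match P3@[18:18]
pos 19 'a': at 8 (via fail)
pos 20 'd': at 9  → match P3@[20:20]
pos 21 'c': at 10
pos 22 'd': at 11  → match P3@[22:22],P4@[21:22]
pos 23 'a': at 12  → match P2@[19:23]
pos 24 'a': at 8 (via fail)
pos 25 'e': at 4 (via fail)
pos 26 'b': at 5
pos 27 'b': at 6
pos 28 'b': at 7  → match P1@[25:28],P5@[26:28]
pos 29 'b': at 17 (via fail)  → match P5@[27:29]
pos 30 'a': at 8 (via fail)
pos 31 'c': at 14 (via fail)
pos 32 'd': at 15  → match P3@[32:32],P4@[31:32]
pos 33 'b': at 1 (via fail)
pos 34 'd': at 2  → match P3@[34:34]
pos 35 'e': at 3  → match P0@[33:35]
pos 36 'b': at 5 (via fail)
pos 37 'b': at 6
pos 38 'b': at 7  → match P1@[35:38],P5@[36:38]
pos 39 'd': at 2 (via fail)  → match P3@[39:39]
pos 40 'e': at 3  → match P0@[38:40]
pos 41 'c': at 14 (via fail)
pos 42 'b': at 1 (via fail)
pos 43 'e': at 4 (via fail)
pos 44 'b': at 5
pos 45 'b': at 6
pos 46 'b': at 7  → match P1@[43:46],P5@[44:46]
pos 47 'd': at 2 (via fail)  → match P3@[47:47]
pos 48 'c': at 14 (via fail)
pos 49 'd': at 15  → match P3@[49:49],P4@[48:49]
pos 50 'c': at 14 (via fail)
pos 51 'd': at 15  → match P3@[51:51],P4@[50:51]
pos 52 'a': at 8 (via fail)
pos 53 'a': at 8 (via fail)
pos 54 'c': at 14 (via fail)
pos 55 'c': at 14 (via fail)
pos 56 'd': at 15  → match P3@[56:56],P4@[55:56]
pos 57 'b': at 1 (via fail)
pos 58 'd': at 2  → match P3@[58:58]
pos 59 'e': at 3  → match P0@[57:59]
pos 60 'c': at 14 (via fail)
pos 61 'd': at 15  → match P3@[61:61],P4@[60:61]
pos 62 'a': at 8 (via fail)
pos 63 'd': at 9  → match P3@[63:63]
pos 64 'c': at 10
pos 65 'd': at 11  → match P3@[65:65],P4@[64:65]
pos 66 'a': at 12  → match P2@[62:66]
pos 67 'e': at 4 (via fail)
pos 68 'b': at 5
pos 69 'b': at 6
pos 70 'b': at 7  → match P1@[67:70],P5@[68:70]
pos 71 'b': at 17 (via fail)  → match P5@[69:71]
pos 72 'a': at 8 (via fail)
pos 73 'e': at 4 (via fail)
pos 74 'c': at 14 (via fail)

Matches: [[2,5],[7,1],[7,5],[12,3],[14,3],[14,4],[15,2],[16,3],[18,3],[20,3],[22,3],[22,4],[23,2],[28,1],[28,5],[29,5],[32,3],[32,4],[34,3],[35,0],[38,1],[38,5],[39,3],[40,0],[46,1],[46,5],[47,3],[49,3],[49,4],[51,3],[51,4],[56,3],[56,4],[58,3],[59,0],[61,3],[61,4],[63,3],[65,3],[65,4],[66,2],[70,1],[70,5],[71,5]]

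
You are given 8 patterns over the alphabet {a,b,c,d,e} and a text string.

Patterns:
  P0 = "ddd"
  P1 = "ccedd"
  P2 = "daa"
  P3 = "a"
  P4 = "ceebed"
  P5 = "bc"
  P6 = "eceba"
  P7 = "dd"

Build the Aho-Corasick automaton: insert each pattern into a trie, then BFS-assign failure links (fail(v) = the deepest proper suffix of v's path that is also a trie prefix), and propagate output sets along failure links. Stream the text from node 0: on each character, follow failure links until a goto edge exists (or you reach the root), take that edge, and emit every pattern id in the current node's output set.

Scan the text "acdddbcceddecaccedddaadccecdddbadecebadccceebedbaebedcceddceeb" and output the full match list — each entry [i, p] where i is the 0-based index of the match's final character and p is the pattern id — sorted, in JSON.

Build:
Trie nodes:
  0='ε' goto a→11 b→17 c→4 d→1 e→19
  1='d' goto a→9 d→2
  2='dd' goto d→3  ←P7
  3='ddd' goto ·  ←P0
  4='c' goto c→5 e→12
  5='cc' goto e→6
  6='cce' goto d→7
  7='cced' goto d→8
  8='ccedd' goto ·  ←P1
  9='da' goto a→10
  10='daa' goto ·  ←P2
  11='a' goto ·  ←P3
  12='ce' goto e→13
  13='cee' goto b→14
  14='ceeb' goto e→15
  15='ceebe' goto d→16
  16='ceebed' goto ·  ←P4
  17='b' goto c→18
  18='bc' goto ·  ←P5
  19='e' goto c→20
  20='ec' goto e→21
  21='ece' goto b→22
  22='eceb' goto a→23
  23='eceba' goto ·  ←P6

Failure links (BFS by depth):
  fail(1) 'd': from fail(0)=0 chase 'd': 0 ⇒ 0;  out=∅∪out(0)=∅
  fail(4) 'c': from fail(0)=0 chase 'c': 0 ⇒ 0;  out=∅∪out(0)=∅
  fail(11) 'a': from fail(0)=0 chase 'a': 0 ⇒ 0;  out={3}∪out(0)={3}
  fail(17) 'b': from fail(0)=0 chase 'b': 0 ⇒ 0;  out=∅∪out(0)=∅
  fail(19) 'e': from fail(0)=0 chase 'e': 0 ⇒ 0;  out=∅∪out(0)=∅
  fail(2) 'dd': from fail(1)=0 chase 'd': 0 ⇒ 1;  out={7}∪out(1)={7}
  fail(5) 'cc': from fail(4)=0 chase 'c': 0 ⇒ 4;  out=∅∪out(4)=∅
  fail(9) 'da': from fail(1)=0 chase 'a': 0 ⇒ 11;  out=∅∪out(11)={3}
  fail(12) 'ce': from fail(4)=0 chase 'e': 0 ⇒ 19;  out=∅∪out(19)=∅
  fail(18) 'bc': from fail(17)=0 chase 'c': 0 ⇒ 4;  out={5}∪out(4)={5}
  fail(20) 'ec': from fail(19)=0 chase 'c': 0 ⇒ 4;  out=∅∪out(4)=∅
  fail(3) 'ddd': from fail(2)=1 chase 'd': 1 ⇒ 2;  out={0}∪out(2)={0,7}
  fail(6) 'cce': from fail(5)=4 chase 'e': 4 ⇒ 12;  out=∅∪out(12)=∅
  fail(10) 'daa': from fail(9)=11 chase 'a': 11→0 ⇒ 11;  out={2}∪out(11)={2,3}
  fail(13) 'cee': from fail(12)=19 chase 'e': 19→0 ⇒ 19;  out=∅∪out(19)=∅
  fail(21) 'ece': from fail(20)=4 chase 'e': 4 ⇒ 12;  out=∅∪out(12)=∅
  fail(7) 'cced': from fail(6)=12 chase 'd': 12→19→0 ⇒ 1;  out=∅∪out(1)=∅
  fail(14) 'ceeb': from fail(13)=19 chase 'b': 19→0 ⇒ 17;  out=∅∪out(17)=∅
  fail(22) 'eceb': from fail(21)=12 chase 'b': 12→19→0 ⇒ 17;  out=∅∪out(17)=∅
  fail(8) 'ccedd': from fail(7)=1 chase 'd': 1 ⇒ 2;  out={1}∪out(2)={1,7}
  fail(15) 'ceebe': from fail(14)=17 chase 'e': 17→0 ⇒ 19;  out=∅∪out(19)=∅
  fail(23) 'eceba': from fail(22)=17 chase 'a': 17→0 ⇒ 11;  out={6}∪out(11)={3,6}
  fail(16) 'ceebed': from fail(15)=19 chase 'd': 19→0 ⇒ 1;  out={4}∪out(1)={4}

Run:
i=0 'a': node 0→11  → match P3@[0:0]
i=1 'c': node 11→4 (fail-walked)
i=2 'd': node 4→1 (fail-walked)
i=3 'd': node 1→2  → match P7@[2:3]
i=4 'd': node 2→3  → match P0@[2:4],P7@[3:4]
i=5 'b': node 3→17 (fail-walked)
i=6 'c': node 17→18  → match P5@[5:6]
i=7 'c': node 18→5 (fail-walked)
i=8 'e': node 5→6
i=9 'd': node 6→7
i=10 'd': node 7→8  → match P1@[6:10],P7@[9:10]
i=11 'e': node 8→19 (fail-walked)
i=12 'c': node 19→20
i=13 'a': node 20→11 (fail-walked)  → match P3@[13:13]
i=14 'c': node 11→4 (fail-walked)
i=15 'c': node 4→5
i=16 'e': node 5→6
i=17 'd': node 6→7
i=18 'd': node 7→8  → match P1@[14:18],P7@[17:18]
i=19 'd': node 8→3 (fail-walked)  → match P0@[17:19],P7@[18:19]
i=20 'a': node 3→9 (fail-walked)  → match P3@[20:20]
i=21 'a': node 9→10  → match P2@[19:21],P3@[21:21]
i=22 'd': node 10→1 (fail-walked)
i=23 'c': node 1→4 (fail-walked)
i=24 'c': node 4→5
i=25 'e': node 5→6
i=26 'c': node 6→20 (fail-walked)
i=27 'd': node 20→1 (fail-walked)
i=28 'd': node 1→2  → match P7@[27:28]
i=29 'd': node 2→3  → match P0@[27:29],P7@[28:29]
i=30 'b': node 3→17 (fail-walked)
i=31 'a': node 17→11 (fail-walked)  → match P3@[31:31]
i=32 'd': node 11→1 (fail-walked)
i=33 'e': node 1→19 (fail-walked)
i=34 'c': node 19→20
i=35 'e': node 20→21
i=36 'b': node 21→22
i=37 'a': node 22→23  → match P3@[37:37],P6@[33:37]
i=38 'd': node 23→1 (fail-walked)
i=39 'c': node 1→4 (fail-walked)
i=40 'c': node 4→5
i=41 'c': node 5→5 (fail-walked)
i=42 'e': node 5→6
i=43 'e': node 6→13 (fail-walked)
i=44 'b': node 13→14
i=45 'e': node 14→15
i=46 'd': node 15→16  → match P4@[41:46]
i=47 'b': node 16→17 (fail-walked)
i=48 'a': node 17→11 (fail-walked)  → match P3@[48:48]
i=49 'e': node 11→19 (fail-walked)
i=50 'b': node 19→17 (fail-walked)
i=51 'e': node 17→19 (fail-walked)
i=52 'd': node 19→1 (fail-walked)
i=53 'c': node 1→4 (fail-walked)
i=54 'c': node 4→5
i=55 'e': node 5→6
i=56 'd': node 6→7
i=57 'd': node 7→8  → match P1@[53:57],P7@[56:57]
i=58 'c': node 8→4 (fail-walked)
i=59 'e': node 4→12
i=60 'e': node 12→13
i=61 'b': node 13→14

Matches: [[0,3],[3,7],[4,0],[4,7],[6,5],[10,1],[10,7],[13,3],[18,1],[18,7],[19,0],[19,7],[20,3],[21,2],[21,3],[28,7],[29,0],[29,7],[31,3],[37,3],[37,6],[46,4],[48,3],[57,1],[57,7]]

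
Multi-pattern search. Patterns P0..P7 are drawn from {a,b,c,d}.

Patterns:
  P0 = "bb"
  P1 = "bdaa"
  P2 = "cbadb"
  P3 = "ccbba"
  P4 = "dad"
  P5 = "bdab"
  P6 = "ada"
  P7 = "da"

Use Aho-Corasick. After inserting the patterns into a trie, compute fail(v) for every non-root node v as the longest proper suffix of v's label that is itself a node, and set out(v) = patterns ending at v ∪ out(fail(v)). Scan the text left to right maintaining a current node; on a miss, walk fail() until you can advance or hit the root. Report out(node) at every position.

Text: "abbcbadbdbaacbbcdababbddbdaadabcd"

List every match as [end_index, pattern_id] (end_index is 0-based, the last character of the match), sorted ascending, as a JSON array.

Build:
Trie (insert patterns):
  0='ε' goto a→19 b→1 c→6 d→15
  1='b' goto b→2 d→3
  2='bb' goto ·  ←P0
  3='bd' goto a→4
  4='bda' goto a→5 b→18
  5='bdaa' goto ·  ←P1
  6='c' goto b→7 c→11
  7='cb' goto a→8
  8='cba' goto d→9
  9='cbad' goto b→10
  10='cbadb' goto ·  ←P2
  11='cc' goto b→12
  12='ccb' goto b→13
  13='ccbb' goto a→14
  14='ccbba' goto ·  ←P3
  15='d' goto a→16
  16='da' goto d→17  ←P7
  17='dad' goto ·  ←P4
  18='bdab' goto ·  ←P5
  19='a' goto d→20
  20='ad' goto a→21
  21='ada' goto ·  ←P6

BFS fail/out derivation:
  n1('b'): parent n0 fail=0; on 'b' 0 → fail=0;  out ∅∪∅=∅
  n6('c'): parent n0 fail=0; on 'c' 0 → fail=0;  out ∅∪∅=∅
  n15('d'): parent n0 fail=0; on 'd' 0 → fail=0;  out ∅∪∅=∅
  n19('a'): parent n0 fail=0; on 'a' 0 → fail=0;  out ∅∪∅=∅
  n2('bb'): parent n1 fail=0; on 'b' 0 → fail=1;  out {0}∪∅={0}
  n3('bd'): parent n1 fail=0; on 'd' 0 → fail=15;  out ∅∪∅=∅
  n7('cb'): parent n6 fail=0; on 'b' 0 → fail=1;  out ∅∪∅=∅
  n11('cc'): parent n6 fail=0; on 'c' 0 → fail=6;  out ∅∪∅=∅
  n16('da'): parent n15 fail=0; on 'a' 0 → fail=19;  out {7}∪∅={7}
  n20('ad'): parent n19 fail=0; on 'd' 0 → fail=15;  out ∅∪∅=∅
  n4('bda'): parent n3 fail=15; on 'a' 15 → fail=16;  out ∅∪{7}={7}
  n8('cba'): parent n7 fail=1; on 'a' 1→0 → fail=19;  out ∅∪∅=∅
  n12('ccb'): parent n11 fail=6; on 'b' 6 → fail=7;  out ∅∪∅=∅
  n17('dad'): parent n16 fail=19; on 'd' 19 → fail=20;  out {4}∪∅={4}
  n21('ada'): parent n20 fail=15; on 'a' 15 → fail=16;  out {6}∪{7}={6,7}
  n5('bdaa'): parent n4 fail=16; on 'a' 16→19→0 → fail=19;  out {1}∪∅={1}
  n9('cbad'): parent n8 fail=19; on 'd' 19 → fail=20;  out ∅∪∅=∅
  n13('ccbb'): parent n12 fail=7; on 'b' 7→1 → fail=2;  out ∅∪{0}={0}
  n18('bdab'): parent n4 fail=16; on 'b' 16→19→0 → fail=1;  out {5}∪∅={5}
  n10('cbadb'): parent n9 fail=20; on 'b' 20→15→0 → fail=1;  out {2}∪∅={2}
  n14('ccbba'): parent n13 fail=2; on 'a' 2→1→0 → fail=19;  out {3}∪∅={3}

Scan:
pos 0 'a': at 19
pos 1 'b': at 1 (via fail)
pos 2 'b': at 2  ** P0@[1:2]
pos 3 'c': at 6 (via fail)
pos 4 'b': at 7
pos 5 'a': at 8
pos 6 'd': at 9
pos 7 'b': at 10  ** P2@[3:7]
pos 8 'd': at 3 (via fail)
pos 9 'b': at 1 (via fail)
pos 10 'a': at 19 (via fail)
pos 11 'a': at 19 (via fail)
pos 12 'c': at 6 (via fail)
pos 13 'b': at 7
pos 14 'b': at 2 (via fail)  ** P0@[13:14]
pos 15 'c': at 6 (via fail)
pos 16 'd': at 15 (via fail)
pos 17 'a': at 16  ** P7@[16:17]
pos 18 'b': at 1 (via fail)
pos 19 'a': at 19 (via fail)
pos 20 'b': at 1 (via fail)
pos 21 'b': at 2  ** P0@[20:21]
pos 22 'd': at 3 (via fail)
pos 23 'd': at 15 (via fail)
pos 24 'b': at 1 (via fail)
pos 25 'd': at 3
pos 26 'a': at 4  ** P7@[25:26]
pos 27 'a': at 5  ** P1@[24:27]
pos 28 'd': at 20 (via fail)
pos 29 'a': at 21  ** P6@[27:29],P7@[28:29]
pos 30 'b': at 1 (via fail)
pos 31 'c': at 6 (via fail)
pos 32 'd': at 15 (via fail)

Result: [[2,0],[7,2],[14,0],[17,7],[21,0],[26,7],[27,1],[29,6],[29,7]]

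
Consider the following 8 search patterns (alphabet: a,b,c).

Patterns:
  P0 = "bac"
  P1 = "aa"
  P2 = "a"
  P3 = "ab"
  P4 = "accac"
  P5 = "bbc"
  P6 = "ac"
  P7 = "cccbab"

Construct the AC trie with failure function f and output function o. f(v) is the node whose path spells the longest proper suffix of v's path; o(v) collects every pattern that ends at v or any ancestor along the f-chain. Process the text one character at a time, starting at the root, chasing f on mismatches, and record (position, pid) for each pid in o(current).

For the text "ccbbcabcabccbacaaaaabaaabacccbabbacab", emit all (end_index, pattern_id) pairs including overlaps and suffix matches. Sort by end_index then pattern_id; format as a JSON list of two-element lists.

Build automaton:
Trie (insert patterns):
  0='ε' goto a→4 b→1 c→13
  1='b' goto a→2 b→11
  2='ba' goto c→3
  3='bac' goto ·  [P0 ends]
  4='a' goto a→5 b→6 c→7  [P2 ends]
  5='aa' goto ·  [P1 ends]
  6='ab' goto ·  [P3 ends]
  7='ac' goto c→8  [P6 ends]
  8='acc' goto a→9
  9='acca' goto c→10
  10='accac' goto ·  [P4 ends]
  11='bb' goto c→12
  12='bbc' goto ·  [P5 ends]
  13='c' goto c→14
  14='cc' goto c→15
  15='ccc' goto b→16
  16='cccb' goto a→17
  17='cccba' goto b→18
  18='cccbab' goto ·  [P7 ends]

BFS fail/out derivation:
  fail(1) 'b': from fail(0)=0 chase 'b': 0 ⇒ 0;  out=∅∪out(0)=∅
  fail(4) 'a': from fail(0)=0 chase 'a': 0 ⇒ 0;  out={2}∪out(0)={2}
  fail(13) 'c': from fail(0)=0 chase 'c': 0 ⇒ 0;  out=∅∪out(0)=∅
  fail(2) 'ba': from fail(1)=0 chase 'a': 0 ⇒ 4;  out=∅∪out(4)={2}
  fail(5) 'aa': from fail(4)=0 chase 'a': 0 ⇒ 4;  out={1}∪out(4)={1,2}
  fail(6) 'ab': from fail(4)=0 chase 'b': 0 ⇒ 1;  out={3}∪out(1)={3}
  fail(7) 'ac': from fail(4)=0 chase 'c': 0 ⇒ 13;  out={6}∪out(13)={6}
  fail(11) 'bb': from fail(1)=0 chase 'b': 0 ⇒ 1;  out=∅∪out(1)=∅
  fail(14) 'cc': from fail(13)=0 chase 'c': 0 ⇒ 13;  out=∅∪out(13)=∅
  fail(3) 'bac': from fail(2)=4 chase 'c': 4 ⇒ 7;  out={0}∪out(7)={0,6}
  fail(8) 'acc': from fail(7)=13 chase 'c': 13 ⇒ 14;  out=∅∪out(14)=∅
  fail(12) 'bbc': from fail(11)=1 chase 'c': 1→0 ⇒ 13;  out={5}∪out(13)={5}
  fail(15) 'ccc': from fail(14)=13 chase 'c': 13 ⇒ 14;  out=∅∪out(14)=∅
  fail(9) 'acca': from fail(8)=14 chase 'a': 14→13→0 ⇒ 4;  out=∅∪out(4)={2}
  fail(16) 'cccb': from fail(15)=14 chase 'b': 14→13→0 ⇒ 1;  out=∅∪out(1)=∅
  fail(10) 'accac': from fail(9)=4 chase 'c': 4 ⇒ 7;  out={4}∪out(7)={4,6}
  fail(17) 'cccba': from fail(16)=1 chase 'a': 1 ⇒ 2;  out=∅∪out(2)={2}
  fail(18) 'cccbab': from fail(17)=2 chase 'b': 2→4 ⇒ 6;  out={7}∪out(6)={3,7}

Scan:
i=0 'c': node 0→13
i=1 'c': node 13→14
i=2 'b': node 14→1 (via fail)
i=3 'b': node 1→11
i=4 'c': node 11→12  emit P5@[2:4]
i=5 'a': node 12→4 (via fail)  emit P2@[5:5]
i=6 'b': node 4→6  emit P3@[5:6]
i=7 'c': node 6→13 (via fail)
i=8 'a': node 13→4 (via fail)  emit P2@[8:8]
i=9 'b': node 4→6  emit P3@[8:9]
i=10 'c': node 6→13 (via fail)
i=11 'c': node 13→14
i=12 'b': node 14→1 (via fail)
i=13 'a': node 1→2  emit P2@[13:13]
i=14 'c': node 2→3  emit P0@[12:14],P6@[13:14]
i=15 'a': node 3→4 (via fail)  emit P2@[15:15]
i=16 'a': node 4→5  emit P1@[15:16],P2@[16:16]
i=17 'a': node 5→5 (via fail)  emit P1@[16:17],P2@[17:17]
i=18 'a': node 5→5 (via fail)  emit P1@[17:18],P2@[18:18]
i=19 'a': node 5→5 (via fail)  emit P1@[18:19],P2@[19:19]
i=20 'b': node 5→6 (via fail)  emit P3@[19:20]
i=21 'a': node 6→2 (via fail)  emit P2@[21:21]
i=22 'a': node 2→5 (via fail)  emit P1@[21:22],P2@[22:22]
i=23 'a': node 5→5 (via fail)  emit P1@[22:23],P2@[23:23]
i=24 'b': node 5→6 (via fail)  emit P3@[23:24]
i=25 'a': node 6→2 (via fail)  emit P2@[25:25]
i=26 'c': node 2→3  emit P0@[24:26],P6@[25:26]
i=27 'c': node 3→8 (via fail)
i=28 'c': node 8→15 (via fail)
i=29 'b': node 15→16
i=30 'a': node 16→17  emit P2@[30:30]
i=31 'b': node 17→18  emit P3@[30:31],P7@[26:31]
i=32 'b': node 18→11 (via fail)
i=33 'a': node 11→2 (via fail)  emit P2@[33:33]
i=34 'c': node 2→3  emit P0@[32:34],P6@[33:34]
i=35 'a': node 3→4 (via fail)  emit P2@[35:35]
i=36 'b': node 4→6  emit P3@[35:36]

All matches (sorted): [[4,5],[5,2],[6,3],[8,2],[9,3],[13,2],[14,0],[14,6],[15,2],[16,1],[16,2],[17,1],[17,2],[18,1],[18,2],[19,1],[19,2],[20,3],[21,2],[22,1],[22,2],[23,1],[23,2],[24,3],[25,2],[26,0],[26,6],[30,2],[31,3],[31,7],[33,2],[34,0],[34,6],[35,2],[36,3]]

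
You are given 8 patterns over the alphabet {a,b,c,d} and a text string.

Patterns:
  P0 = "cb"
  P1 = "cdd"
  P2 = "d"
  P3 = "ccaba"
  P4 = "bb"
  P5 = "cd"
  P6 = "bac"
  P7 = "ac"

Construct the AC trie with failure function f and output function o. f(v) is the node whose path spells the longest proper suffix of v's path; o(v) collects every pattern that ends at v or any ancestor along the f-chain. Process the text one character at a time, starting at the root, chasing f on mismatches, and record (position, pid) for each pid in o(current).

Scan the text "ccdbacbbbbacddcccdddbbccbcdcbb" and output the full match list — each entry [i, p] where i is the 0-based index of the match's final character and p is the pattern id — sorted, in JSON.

Construct AC machine:
Trie (insert patterns):
  0='ε' goto a→14 b→10 c→1 d→5
  1='c' goto b→2 c→6 d→3
  2='cb' goto ·  [P0 ends]
  3='cd' goto d→4  [P5 ends]
  4='cdd' goto ·  [P1 ends]
  5='d' goto ·  [P2 ends]
  6='cc' goto a→7
  7='cca' goto b→8
  8='ccab' goto a→9
  9='ccaba' goto ·  [P3 ends]
  10='b' goto a→12 b→11
  11='bb' goto ·  [P4 ends]
  12='ba' goto c→13
  13='bac' goto ·  [P6 ends]
  14='a' goto c→15
  15='ac' goto ·  [P7 ends]

BFS fail/out derivation:
  fail(1) 'c': from fail(0)=0 chase 'c': 0 ⇒ 0;  out=∅∪out(0)=∅
  fail(5) 'd': from fail(0)=0 chase 'd': 0 ⇒ 0;  out={2}∪out(0)={2}
  fail(10) 'b': from fail(0)=0 chase 'b': 0 ⇒ 0;  out=∅∪out(0)=∅
  fail(14) 'a': from fail(0)=0 chase 'a': 0 ⇒ 0;  out=∅∪out(0)=∅
  fail(2) 'cb': from fail(1)=0 chase 'b': 0 ⇒ 10;  out={0}∪out(10)={0}
  fail(3) 'cd': from fail(1)=0 chase 'd': 0 ⇒ 5;  out={5}∪out(5)={2,5}
  fail(6) 'cc': from fail(1)=0 chase 'c': 0 ⇒ 1;  out=∅∪out(1)=∅
  fail(11) 'bb': from fail(10)=0 chase 'b': 0 ⇒ 10;  out={4}∪out(10)={4}
  fail(12) 'ba': from fail(10)=0 chase 'a': 0 ⇒ 14;  out=∅∪out(14)=∅
  fail(15) 'ac': from fail(14)=0 chase 'c': 0 ⇒ 1;  out={7}∪out(1)={7}
  fail(4) 'cdd': from fail(3)=5 chase 'd': 5→0 ⇒ 5;  out={1}∪out(5)={1,2}
  fail(7) 'cca': from fail(6)=1 chase 'a': 1→0 ⇒ 14;  out=∅∪out(14)=∅
  fail(13) 'bac': from fail(12)=14 chase 'c': 14 ⇒ 15;  out={6}∪out(15)={6,7}
  fail(8) 'ccab': from fail(7)=14 chase 'b': 14→0 ⇒ 10;  out=∅∪out(10)=∅
  fail(9) 'ccaba': from fail(8)=10 chase 'a': 10 ⇒ 12;  out={3}∪out(12)={3}

Text stream:
pos 0 'c': at 1
pos 1 'c': at 6
pos 2 'd': at 3 (via fail)  → match P2@[2:2],P5@[1:2]
pos 3 'b': at 10 (via fail)
pos 4 'a': at 12
pos 5 'c': at 13  → match P6@[3:5],P7@[4:5]
pos 6 'b': at 2 (via fail)  → match P0@[5:6]
pos 7 'b': at 11 (via fail)  → match P4@[6:7]
pos 8 'b': at 11 (via fail)  → match P4@[7:8]
pos 9 'b': at 11 (via fail)  → match P4@[8:9]
pos 10 'a': at 12 (via fail)
pos 11 'c': at 13  → match P6@[9:11],P7@[10:11]
pos 12 'd': at 3 (via fail)  → match P2@[12:12],P5@[11:12]
pos 13 'd': at 4  → match P1@[11:13],P2@[13:13]
pos 14 'c': at 1 (via fail)
pos 15 'c': at 6
pos 16 'c': at 6 (via fail)
pos 17 'd': at 3 (via fail)  → match P2@[17:17],P5@[16:17]
pos 18 'd': at 4  → match P1@[16:18],P2@[18:18]
pos 19 'd': at 5 (via fail)  → match P2@[19:19]
pos 20 'b': at 10 (via fail)
pos 21 'b': at 11  → match P4@[20:21]
pos 22 'c': at 1 (via fail)
pos 23 'c': at 6
pos 24 'b': at 2 (via fail)  → match P0@[23:24]
pos 25 'c': at 1 (via fail)
pos 26 'd': at 3  → match P2@[26:26],P5@[25:26]
pos 27 'c': at 1 (via fail)
pos 28 'b': at 2  → match P0@[27:28]
pos 29 'b': at 11 (via fail)  → match P4@[28:29]

Result: [[2,2],[2,5],[5,6],[5,7],[6,0],[7,4],[8,4],[9,4],[11,6],[11,7],[12,2],[12,5],[13,1],[13,2],[17,2],[17,5],[18,1],[18,2],[19,2],[21,4],[24,0],[26,2],[26,5],[28,0],[29,4]]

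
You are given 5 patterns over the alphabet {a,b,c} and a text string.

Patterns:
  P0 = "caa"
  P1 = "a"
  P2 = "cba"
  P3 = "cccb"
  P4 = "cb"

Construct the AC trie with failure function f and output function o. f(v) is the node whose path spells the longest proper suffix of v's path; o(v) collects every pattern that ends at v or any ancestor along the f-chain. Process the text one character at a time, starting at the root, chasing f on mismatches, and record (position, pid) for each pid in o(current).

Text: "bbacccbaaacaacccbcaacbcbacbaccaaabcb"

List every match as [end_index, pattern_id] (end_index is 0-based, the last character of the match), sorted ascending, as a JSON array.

Build automaton:
Trie nodes:
  n0 'ε': a→4 c→1
  n1 'c': a→2 b→5 c→7
  n2 'ca': a→3
  n3 'caa': ·  ←P0
  n4 'a': ·  ←P1
  n5 'cb': a→6  ←P4
  n6 'cba': ·  ←P2
  n7 'cc': c→8
  n8 'ccc': b→9
  n9 'cccb': ·  ←P3

Failure links (BFS by depth):
  n1('c'): parent n0 fail=0; on 'c' 0 → fail=0;  out ∅∪∅=∅
  n4('a'): parent n0 fail=0; on 'a' 0 → fail=0;  out {1}∪∅={1}
  n2('ca'): parent n1 fail=0; on 'a' 0 → fail=4;  out ∅∪{1}={1}
  n5('cb'): parent n1 fail=0; on 'b' 0 → fail=0;  out {4}∪∅={4}
  n7('cc'): parent n1 fail=0; on 'c' 0 → fail=1;  out ∅∪∅=∅
  n3('caa'): parent n2 fail=4; on 'a' 4→0 → fail=4;  out {0}∪{1}={0,1}
  n6('cba'): parent n5 fail=0; on 'a' 0 → fail=4;  out {2}∪{1}={1,2}
  n8('ccc'): parent n7 fail=1; on 'c' 1 → fail=7;  out ∅∪∅=∅
  n9('cccb'): parent n8 fail=7; on 'b' 7→1 → fail=5;  out {3}∪{4}={3,4}

Scan:
[0] read 'b'  n0⇒n0
[1] read 'b'  n0⇒n0
[2] read 'a'  n0⇒n4  ** P1@[2:2]
[3] read 'c'  n4⇒n1 ·f
[4] read 'c'  n1⇒n7
[5] read 'c'  n7⇒n8
[6] read 'b'  n8⇒n9  ** P3@[3:6],P4@[5:6]
[7] read 'a'  n9⇒n6 ·f  ** P1@[7:7],P2@[5:7]
[8] read 'a'  n6⇒n4 ·f  ** P1@[8:8]
[9] read 'a'  n4⇒n4 ·f  ** P1@[9:9]
[10] read 'c'  n4⇒n1 ·f
[11] read 'a'  n1⇒n2  ** P1@[11:11]
[12] read 'a'  n2⇒n3  ** P0@[10:12],P1@[12:12]
[13] read 'c'  n3⇒n1 ·f
[14] read 'c'  n1⇒n7
[15] read 'c'  n7⇒n8
[16] read 'b'  n8⇒n9  ** P3@[13:16],P4@[15:16]
[17] read 'c'  n9⇒n1 ·f
[18] read 'a'  n1⇒n2  ** P1@[18:18]
[19] read 'a'  n2⇒n3  ** P0@[17:19],P1@[19:19]
[20] read 'c'  n3⇒n1 ·f
[21] read 'b'  n1⇒n5  ** P4@[20:21]
[22] read 'c'  n5⇒n1 ·f
[23] read 'b'  n1⇒n5  ** P4@[22:23]
[24] read 'a'  n5⇒n6  ** P1@[24:24],P2@[22:24]
[25] read 'c'  n6⇒n1 ·f
[26] read 'b'  n1⇒n5  ** P4@[25:26]
[27] read 'a'  n5⇒n6  ** P1@[27:27],P2@[25:27]
[28] read 'c'  n6⇒n1 ·f
[29] read 'c'  n1⇒n7
[30] read 'a'  n7⇒n2 ·f  ** P1@[30:30]
[31] read 'a'  n2⇒n3  ** P0@[29:31],P1@[31:31]
[32] read 'a'  n3⇒n4 ·f  ** P1@[32:32]
[33] read 'b'  n4⇒n0 ·f
[34] read 'c'  n0⇒n1
[35] read 'b'  n1⇒n5  ** P4@[34:35]

All matches (sorted): [[2,1],[6,3],[6,4],[7,1],[7,2],[8,1],[9,1],[11,1],[12,0],[12,1],[16,3],[16,4],[18,1],[19,0],[19,1],[21,4],[23,4],[24,1],[24,2],[26,4],[27,1],[27,2],[30,1],[31,0],[31,1],[32,1],[35,4]]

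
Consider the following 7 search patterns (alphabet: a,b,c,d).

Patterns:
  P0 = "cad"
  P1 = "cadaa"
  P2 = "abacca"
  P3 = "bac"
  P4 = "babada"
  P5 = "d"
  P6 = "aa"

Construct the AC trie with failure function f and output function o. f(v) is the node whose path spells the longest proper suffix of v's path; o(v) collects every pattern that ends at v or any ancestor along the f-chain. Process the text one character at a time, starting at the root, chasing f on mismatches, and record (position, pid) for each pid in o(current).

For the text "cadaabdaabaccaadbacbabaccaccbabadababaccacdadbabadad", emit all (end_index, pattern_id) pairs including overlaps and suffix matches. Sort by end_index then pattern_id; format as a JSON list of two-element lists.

Build:
Trie (insert patterns):
  0='ε' goto a→6 b→12 c→1 d→19
  1='c' goto a→2
  2='ca' goto d→3
  3='cad' goto a→4  ←P0
  4='cada' goto a→5
  5='cadaa' goto ·  ←P1
  6='a' goto a→20 b→7
  7='ab' goto a→8
  8='aba' goto c→9
  9='abac' goto c→10
  10='abacc' goto a→11
  11='abacca' goto ·  ←P2
  12='b' goto a→13
  13='ba' goto b→15 c→14
  14='bac' goto ·  ←P3
  15='bab' goto a→16
  16='baba' goto d→17
  17='babad' goto a→18
  18='babada' goto ·  ←P4
  19='d' goto ·  ←P5
  20='aa' goto ·  ←P6

BFS fail/out derivation:
  n1('c'): parent n0 fail=0; on 'c' 0 → fail=0;  out ∅∪∅=∅
  n6('a'): parent n0 fail=0; on 'a' 0 → fail=0;  out ∅∪∅=∅
  n12('b'): parent n0 fail=0; on 'b' 0 → fail=0;  out ∅∪∅=∅
  n19('d'): parent n0 fail=0; on 'd' 0 → fail=0;  out {5}∪∅={5}
  n2('ca'): parent n1 fail=0; on 'a' 0 → fail=6;  out ∅∪∅=∅
  n7('ab'): parent n6 fail=0; on 'b' 0 → fail=12;  out ∅∪∅=∅
  n13('ba'): parent n12 fail=0; on 'a' 0 → fail=6;  out ∅∪∅=∅
  n20('aa'): parent n6 fail=0; on 'a' 0 → fail=6;  out {6}∪∅={6}
  n3('cad'): parent n2 fail=6; on 'd' 6→0 → fail=19;  out {0}∪{5}={0,5}
  n8('aba'): parent n7 fail=12; on 'a' 12 → fail=13;  out ∅∪∅=∅
  n14('bac'): parent n13 fail=6; on 'c' 6→0 → fail=1;  out {3}∪∅={3}
  n15('bab'): parent n13 fail=6; on 'b' 6 → fail=7;  out ∅∪∅=∅
  n4('cada'): parent n3 fail=19; on 'a' 19→0 → fail=6;  out ∅∪∅=∅
  n9('abac'): parent n8 fail=13; on 'c' 13 → fail=14;  out ∅∪{3}={3}
  n16('baba'): parent n15 fail=7; on 'a' 7 → fail=8;  out ∅∪∅=∅
  n5('cadaa'): parent n4 fail=6; on 'a' 6 → fail=20;  out {1}∪{6}={1,6}
  n10('abacc'): parent n9 fail=14; on 'c' 14→1→0 → fail=1;  out ∅∪∅=∅
  n17('babad'): parent n16 fail=8; on 'd' 8→13→6→0 → fail=19;  out ∅∪{5}={5}
  n11('abacca'): parent n10 fail=1; on 'a' 1 → fail=2;  out {2}∪∅={2}
  n18('babada'): parent n17 fail=19; on 'a' 19→0 → fail=6;  out {4}∪∅={4}

Run:
[0] read 'c'  n0⇒n1
[1] read 'a'  n1⇒n2
[2] read 'd'  n2⇒n3  emit P0@[0:2],P5@[2:2]
[3] read 'a'  n3⇒n4
[4] read 'a'  n4⇒n5  emit P1@[0:4],P6@[3:4]
[5] read 'b'  n5⇒n7 (via fail)
[6] read 'd'  n7⇒n19 (via fail)  emit P5@[6:6]
[7] read 'a'  n19⇒n6 (via fail)
[8] read 'a'  n6⇒n20  emit P6@[7:8]
[9] read 'b'  n20⇒n7 (via fail)
[10] read 'a'  n7⇒n8
[11] read 'c'  n8⇒n9  emit P3@[9:11]
[12] read 'c'  n9⇒n10
[13] read 'a'  n10⇒n11  emit P2@[8:13]
[14] read 'a'  n11⇒n20 (via fail)  emit P6@[13:14]
[15] read 'd'  n20⇒n19 (via fail)  emit P5@[15:15]
[16] read 'b'  n19⇒n12 (via fail)
[17] read 'a'  n12⇒n13
[18] read 'c'  n13⇒n14  emit P3@[16:18]
[19] read 'b'  n14⇒n12 (via fail)
[20] read 'a'  n12⇒n13
[21] read 'b'  n13⇒n15
[22] read 'a'  n15⇒n16
[23] read 'c'  n16⇒n9 (via fail)  emit P3@[21:23]
[24] read 'c'  n9⇒n10
[25] read 'a'  n10⇒n11  emit P2@[20:25]
[26] read 'c'  n11⇒n1 (via fail)
[27] read 'c'  n1⇒n1 (via fail)
[28] read 'b'  n1⇒n12 (via fail)
[29] read 'a'  n12⇒n13
[30] read 'b'  n13⇒n15
[31] read 'a'  n15⇒n16
[32] read 'd'  n16⇒n17  emit P5@[32:32]
[33] read 'a'  n17⇒n18  emit P4@[28:33]
[34] read 'b'  n18⇒n7 (via fail)
[35] read 'a'  n7⇒n8
[36] read 'b'  n8⇒n15 (via fail)
[37] read 'a'  n15⇒n16
[38] read 'c'  n16⇒n9 (via fail)  emit P3@[36:38]
[39] read 'c'  n9⇒n10
[40] read 'a'  n10⇒n11  emit P2@[35:40]
[41] read 'c'  n11⇒n1 (via fail)
[42] read 'd'  n1⇒n19 (via fail)  emit P5@[42:42]
[43] read 'a'  n19⇒n6 (via fail)
[44] read 'd'  n6⇒n19 (via fail)  emit P5@[44:44]
[45] read 'b'  n19⇒n12 (via fail)
[46] read 'a'  n12⇒n13
[47] read 'b'  n13⇒n15
[48] read 'a'  n15⇒n16
[49] read 'd'  n16⇒n17  emit P5@[49:49]
[50] read 'a'  n17⇒n18  emit P4@[45:50]
[51] read 'd'  n18⇒n19 (via fail)  emit P5@[51:51]

Matches: [[2,0],[2,5],[4,1],[4,6],[6,5],[8,6],[11,3],[13,2],[14,6],[15,5],[18,3],[23,3],[25,2],[32,5],[33,4],[38,3],[40,2],[42,5],[44,5],[49,5],[50,4],[51,5]]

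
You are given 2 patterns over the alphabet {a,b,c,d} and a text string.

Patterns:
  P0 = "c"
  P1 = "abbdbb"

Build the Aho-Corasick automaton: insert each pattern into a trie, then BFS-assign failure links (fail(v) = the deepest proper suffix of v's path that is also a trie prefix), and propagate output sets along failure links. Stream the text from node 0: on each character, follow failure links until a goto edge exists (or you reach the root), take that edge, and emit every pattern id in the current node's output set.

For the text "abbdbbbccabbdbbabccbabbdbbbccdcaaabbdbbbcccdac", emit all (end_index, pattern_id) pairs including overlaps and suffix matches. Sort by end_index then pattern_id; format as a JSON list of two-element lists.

Build automaton:
Trie (insert patterns):
  n0 'ε': a→2 c→1
  n1 'c': ·  [P0 ends]
  n2 'a': b→3
  n3 'ab': b→4
  n4 'abb': d→5
  n5 'abbd': b→6
  n6 'abbdb': b→7
  n7 'abbdbb': ·  [P1 ends]

Failure links (BFS by depth):
  n1('c'): parent n0 fail=0; on 'c' 0 → fail=0;  out {0}∪∅={0}
  n2('a'): parent n0 fail=0; on 'a' 0 → fail=0;  out ∅∪∅=∅
  n3('ab'): parent n2 fail=0; on 'b' 0 → fail=0;  out ∅∪∅=∅
  n4('abb'): parent n3 fail=0; on 'b' 0 → fail=0;  out ∅∪∅=∅
  n5('abbd'): parent n4 fail=0; on 'd' 0 → fail=0;  out ∅∪∅=∅
  n6('abbdb'): parent n5 fail=0; on 'b' 0 → fail=0;  out ∅∪∅=∅
  n7('abbdbb'): parent n6 fail=0; on 'b' 0 → fail=0;  out {1}∪∅={1}

Run:
[0] read 'a'  n0⇒n2
[1] read 'b'  n2⇒n3
[2] read 'b'  n3⇒n4
[3] read 'd'  n4⇒n5
[4] read 'b'  n5⇒n6
[5] read 'b'  n6⇒n7  → match P1@[0:5]
[6] read 'b'  n7⇒n0 ·f
[7] read 'c'  n0⇒n1  → match P0@[7:7]
[8] read 'c'  n1⇒n1 ·f  → match P0@[8:8]
[9] read 'a'  n1⇒n2 ·f
[10] read 'b'  n2⇒n3
[11] read 'b'  n3⇒n4
[12] read 'd'  n4⇒n5
[13] read 'b'  n5⇒n6
[14] read 'b'  n6⇒n7  → match P1@[9:14]
[15] read 'a'  n7⇒n2 ·f
[16] read 'b'  n2⇒n3
[17] read 'c'  n3⇒n1 ·f  → match P0@[17:17]
[18] read 'c'  n1⇒n1 ·f  → match P0@[18:18]
[19] read 'b'  n1⇒n0 ·f
[20] read 'a'  n0⇒n2
[21] read 'b'  n2⇒n3
[22] read 'b'  n3⇒n4
[23] read 'd'  n4⇒n5
[24] read 'b'  n5⇒n6
[25] read 'b'  n6⇒n7  → match P1@[20:25]
[26] read 'b'  n7⇒n0 ·f
[27] read 'c'  n0⇒n1  → match P0@[27:27]
[28] read 'c'  n1⇒n1 ·f  → match P0@[28:28]
[29] read 'd'  n1⇒n0 ·f
[30] read 'c'  n0⇒n1  → match P0@[30:30]
[31] read 'a'  n1⇒n2 ·f
[32] read 'a'  n2⇒n2 ·f
[33] read 'a'  n2⇒n2 ·f
[34] read 'b'  n2⇒n3
[35] read 'b'  n3⇒n4
[36] read 'd'  n4⇒n5
[37] read 'b'  n5⇒n6
[38] read 'b'  n6⇒n7  → match P1@[33:38]
[39] read 'b'  n7⇒n0 ·f
[40] read 'c'  n0⇒n1  → match P0@[40:40]
[41] read 'c'  n1⇒n1 ·f  → match P0@[41:41]
[42] read 'c'  n1⇒n1 ·f  → match P0@[42:42]
[43] read 'd'  n1⇒n0 ·f
[44] read 'a'  n0⇒n2
[45] read 'c'  n2⇒n1 ·f  → match P0@[45:45]

Matches: [[5,1],[7,0],[8,0],[14,1],[17,0],[18,0],[25,1],[27,0],[28,0],[30,0],[38,1],[40,0],[41,0],[42,0],[45,0]]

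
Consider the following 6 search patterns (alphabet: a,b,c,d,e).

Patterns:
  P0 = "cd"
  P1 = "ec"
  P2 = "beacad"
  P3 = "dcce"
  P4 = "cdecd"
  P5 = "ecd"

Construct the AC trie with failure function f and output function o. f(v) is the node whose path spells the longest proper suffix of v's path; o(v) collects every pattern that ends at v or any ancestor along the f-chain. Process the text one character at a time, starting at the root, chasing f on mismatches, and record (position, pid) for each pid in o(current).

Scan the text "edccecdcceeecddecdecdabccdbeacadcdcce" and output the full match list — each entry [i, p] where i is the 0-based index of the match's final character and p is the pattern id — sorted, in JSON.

Build automaton:
Trie nodes:
  0='ε' goto b→5 c→1 d→11 e→3
  1='c' goto d→2
  2='cd' goto e→15  [P0 ends]
  3='e' goto c→4
  4='ec' goto d→18  [P1 ends]
  5='b' goto e→6
  6='be' goto a→7
  7='bea' goto c→8
  8='beac' goto a→9
  9='beaca' goto d→10
  10='beacad' goto ·  [P2 ends]
  11='d' goto c→12
  12='dc' goto c→13
  13='dcc' goto e→14
  14='dcce' goto ·  [P3 ends]
  15='cde' goto c→16
  16='cdec' goto d→17
  17='cdecd' goto ·  [P4 ends]
  18='ecd' goto ·  [P5 ends]

Failure links (BFS by depth):
  fail(1) 'c': from fail(0)=0 chase 'c': 0 ⇒ 0;  out=∅∪out(0)=∅
  fail(3) 'e': from fail(0)=0 chase 'e': 0 ⇒ 0;  out=∅∪out(0)=∅
  fail(5) 'b': from fail(0)=0 chase 'b': 0 ⇒ 0;  out=∅∪out(0)=∅
  fail(11) 'd': from fail(0)=0 chase 'd': 0 ⇒ 0;  out=∅∪out(0)=∅
  fail(2) 'cd': from fail(1)=0 chase 'd': 0 ⇒ 11;  out={0}∪out(11)={0}
  fail(4) 'ec': from fail(3)=0 chase 'c': 0 ⇒ 1;  out={1}∪out(1)={1}
  fail(6) 'be': from fail(5)=0 chase 'e': 0 ⇒ 3;  out=∅∪out(3)=∅
  fail(12) 'dc': from fail(11)=0 chase 'c': 0 ⇒ 1;  out=∅∪out(1)=∅
  fail(7) 'bea': from fail(6)=3 chase 'a': 3→0 ⇒ 0;  out=∅∪out(0)=∅
  fail(13) 'dcc': from fail(12)=1 chase 'c': 1→0 ⇒ 1;  out=∅∪out(1)=∅
  fail(15) 'cde': from fail(2)=11 chase 'e': 11→0 ⇒ 3;  out=∅∪out(3)=∅
  fail(18) 'ecd': from fail(4)=1 chase 'd': 1 ⇒ 2;  out={5}∪out(2)={0,5}
  fail(8) 'beac': from fail(7)=0 chase 'c': 0 ⇒ 1;  out=∅∪out(1)=∅
  fail(14) 'dcce': from fail(13)=1 chase 'e': 1→0 ⇒ 3;  out={3}∪out(3)={3}
  fail(16) 'cdec': from fail(15)=3 chase 'c': 3 ⇒ 4;  out=∅∪out(4)={1}
  fail(9) 'beaca': from fail(8)=1 chase 'a': 1→0 ⇒ 0;  out=∅∪out(0)=∅
  fail(17) 'cdecd': from fail(16)=4 chase 'd': 4 ⇒ 18;  out={4}∪out(18)={0,4,5}
  fail(10) 'beacad': from fail(9)=0 chase 'd': 0 ⇒ 11;  out={2}∪out(11)={2}

Text stream:
pos 0 'e': at 3
pos 1 'd': at 11 ·f
pos 2 'c': at 12
pos 3 'c': at 13
pos 4 'e': at 14  emit P3@[1:4]
pos 5 'c': at 4 ·f  emit P1@[4:5]
pos 6 'd': at 18  emit P0@[5:6],P5@[4:6]
pos 7 'c': at 12 ·f
pos 8 'c': at 13
pos 9 'e': at 14  emit P3@[6:9]
pos 10 'e': at 3 ·f
pos 11 'e': at 3 ·f
pos 12 'c': at 4  emit P1@[11:12]
pos 13 'd': at 18  emit P0@[12:13],P5@[11:13]
pos 14 'd': at 11 ·f
pos 15 'e': at 3 ·f
pos 16 'c': at 4  emit P1@[15:16]
pos 17 'd': at 18  emit P0@[16:17],P5@[15:17]
pos 18 'e': at 15 ·f
pos 19 'c': at 16  emit P1@[18:19]
pos 20 'd': at 17  emit P0@[19:20],P4@[16:20],P5@[18:20]
pos 21 'a': at 0 ·f
pos 22 'b': at 5
pos 23 'c': at 1 ·f
pos 24 'c': at 1 ·f
pos 25 'd': at 2  emit P0@[24:25]
pos 26 'b': at 5 ·f
pos 27 'e': at 6
pos 28 'a': at 7
pos 29 'c': at 8
pos 30 'a': at 9
pos 31 'd': at 10  emit P2@[26:31]
pos 32 'c': at 12 ·f
pos 33 'd': at 2 ·f  emit P0@[32:33]
pos 34 'c': at 12 ·f
pos 35 'c': at 13
pos 36 'e': at 14  emit P3@[33:36]

Matches: [[4,3],[5,1],[6,0],[6,5],[9,3],[12,1],[13,0],[13,5],[16,1],[17,0],[17,5],[19,1],[20,0],[20,4],[20,5],[25,0],[31,2],[33,0],[36,3]]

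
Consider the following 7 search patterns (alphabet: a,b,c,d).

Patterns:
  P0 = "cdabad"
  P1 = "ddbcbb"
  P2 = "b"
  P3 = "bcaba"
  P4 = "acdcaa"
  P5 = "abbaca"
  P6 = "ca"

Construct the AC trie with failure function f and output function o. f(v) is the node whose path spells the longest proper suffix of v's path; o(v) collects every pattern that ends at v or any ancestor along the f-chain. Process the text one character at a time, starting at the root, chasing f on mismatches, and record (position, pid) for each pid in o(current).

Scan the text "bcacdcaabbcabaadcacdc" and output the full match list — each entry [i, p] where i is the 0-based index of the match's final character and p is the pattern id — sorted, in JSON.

Construct AC machine:
Trie (insert patterns):
  n0 'ε': a→18 b→13 c→1 d→7
  n1 'c': a→29 d→2
  n2 'cd': a→3
  n3 'cda': b→4
  n4 'cdab': a→5
  n5 'cdaba': d→6
  n6 'cdabad': ·  [P0 ends]
  n7 'd': d→8
  n8 'dd': b→9
  n9 'ddb': c→10
  n10 'ddbc': b→11
  n11 'ddbcb': b→12
  n12 'ddbcbb': ·  [P1 ends]
  n13 'b': c→14  [P2 ends]
  n14 'bc': a→15
  n15 'bca': b→16
  n16 'bcab': a→17
  n17 'bcaba': ·  [P3 ends]
  n18 'a': b→24 c→19
  n19 'ac': d→20
  n20 'acd': c→21
  n21 'acdc': a→22
  n22 'acdca': a→23
  n23 'acdcaa': ·  [P4 ends]
  n24 'ab': b→25
  n25 'abb': a→26
  n26 'abba': c→27
  n27 'abbac': a→28
  n28 'abbaca': ·  [P5 ends]
  n29 'ca': ·  [P6 ends]

BFS fail/out derivation:
  fail(1) 'c': from fail(0)=0 chase 'c': 0 ⇒ 0;  out=∅∪out(0)=∅
  fail(7) 'd': from fail(0)=0 chase 'd': 0 ⇒ 0;  out=∅∪out(0)=∅
  fail(13) 'b': from fail(0)=0 chase 'b': 0 ⇒ 0;  out={2}∪out(0)={2}
  fail(18) 'a': from fail(0)=0 chase 'a': 0 ⇒ 0;  out=∅∪out(0)=∅
  fail(2) 'cd': from fail(1)=0 chase 'd': 0 ⇒ 7;  out=∅∪out(7)=∅
  fail(8) 'dd': from fail(7)=0 chase 'd': 0 ⇒ 7;  out=∅∪out(7)=∅
  fail(14) 'bc': from fail(13)=0 chase 'c': 0 ⇒ 1;  out=∅∪out(1)=∅
  fail(19) 'ac': from fail(18)=0 chase 'c': 0 ⇒ 1;  out=∅∪out(1)=∅
  fail(24) 'ab': from fail(18)=0 chase 'b': 0 ⇒ 13;  out=∅∪out(13)={2}
  fail(29) 'ca': from fail(1)=0 chase 'a': 0 ⇒ 18;  out={6}∪out(18)={6}
  fail(3) 'cda': from fail(2)=7 chase 'a': 7→0 ⇒ 18;  out=∅∪out(18)=∅
  fail(9) 'ddb': from fail(8)=7 chase 'b': 7→0 ⇒ 13;  out=∅∪out(13)={2}
  fail(15) 'bca': from fail(14)=1 chase 'a': 1 ⇒ 29;  out=∅∪out(29)={6}
  fail(20) 'acd': from fail(19)=1 chase 'd': 1 ⇒ 2;  out=∅∪out(2)=∅
  fail(25) 'abb': from fail(24)=13 chase 'b': 13→0 ⇒ 13;  out=∅∪out(13)={2}
  fail(4) 'cdab': from fail(3)=18 chase 'b': 18 ⇒ 24;  out=∅∪out(24)={2}
  fail(10) 'ddbc': from fail(9)=13 chase 'c': 13 ⇒ 14;  out=∅∪out(14)=∅
  fail(16) 'bcab': from fail(15)=29 chase 'b': 29→18 ⇒ 24;  out=∅∪out(24)={2}
  fail(21) 'acdc': from fail(20)=2 chase 'c': 2→7→0 ⇒ 1;  out=∅∪out(1)=∅
  fail(26) 'abba': from fail(25)=13 chase 'a': 13→0 ⇒ 18;  out=∅∪out(18)=∅
  fail(5) 'cdaba': from fail(4)=24 chase 'a': 24→13→0 ⇒ 18;  out=∅∪out(18)=∅
  fail(11) 'ddbcb': from fail(10)=14 chase 'b': 14→1→0 ⇒ 13;  out=∅∪out(13)={2}
  fail(17) 'bcaba': from fail(16)=24 chase 'a': 24→13→0 ⇒ 18;  out={3}∪out(18)={3}
  fail(22) 'acdca': from fail(21)=1 chase 'a': 1 ⇒ 29;  out=∅∪out(29)={6}
  fail(27) 'abbac': from fail(26)=18 chase 'c': 18 ⇒ 19;  out=∅∪out(19)=∅
  fail(6) 'cdabad': from fail(5)=18 chase 'd': 18→0 ⇒ 7;  out={0}∪out(7)={0}
  fail(12) 'ddbcbb': from fail(11)=13 chase 'b': 13→0 ⇒ 13;  out={1}∪out(13)={1,2}
  fail(23) 'acdcaa': from fail(22)=29 chase 'a': 29→18→0 ⇒ 18;  out={4}∪out(18)={4}
  fail(28) 'abbaca': from fail(27)=19 chase 'a': 19→1 ⇒ 29;  out={5}∪out(29)={5,6}

Text stream:
pos 0 'b': at 13  ** P2@[0:0]
pos 1 'c': at 14
pos 2 'a': at 15  ** P6@[1:2]
pos 3 'c': at 19 (fail-walked)
pos 4 'd': at 20
pos 5 'c': at 21
pos 6 'a': at 22  ** P6@[5:6]
pos 7 'a': at 23  ** P4@[2:7]
pos 8 'b': at 24 (fail-walked)  ** P2@[8:8]
pos 9 'b': at 25  ** P2@[9:9]
pos 10 'c': at 14 (fail-walked)
pos 11 'a': at 15  ** P6@[10:11]
pos 12 'b': at 16  ** P2@[12:12]
pos 13 'a': at 17  ** P3@[9:13]
pos 14 'a': at 18 (fail-walked)
pos 15 'd': at 7 (fail-walked)
pos 16 'c': at 1 (fail-walked)
pos 17 'a': at 29  ** P6@[16:17]
pos 18 'c': at 19 (fail-walked)
pos 19 'd': at 20
pos 20 'c': at 21

Matches: [[0,2],[2,6],[6,6],[7,4],[8,2],[9,2],[11,6],[12,2],[13,3],[17,6]]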